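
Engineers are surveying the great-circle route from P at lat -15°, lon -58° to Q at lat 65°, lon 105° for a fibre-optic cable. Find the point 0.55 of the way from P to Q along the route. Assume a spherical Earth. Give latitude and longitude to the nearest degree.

Write both endpoints as unit vectors p₁, p₂ with components (cos φ cos λ, cos φ sin λ, sin φ).
The central angle between the endpoints is δ = arccos(p₁·p₂) ≈ 2.246 rad (128.7°).
Interpolate at f = 0.55 with slerp weights a = sin((1−f)δ)/sin δ ≈ 1.085, b = sin(fδ)/sin δ ≈ 1.210.
p = a·p₁ + b·p₂ ≈ (0.423, -0.395, 0.815); φ = arcsin(p_z) ≈ 54.62°, λ = atan2(p_y, p_x) ≈ -43.04°.

≈ lat 55°, lon -43°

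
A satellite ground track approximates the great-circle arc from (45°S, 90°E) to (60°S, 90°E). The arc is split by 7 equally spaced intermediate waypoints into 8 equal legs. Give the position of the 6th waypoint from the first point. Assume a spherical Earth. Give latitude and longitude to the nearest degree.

≈ (56°S, 90°E)

Convert each endpoint to a unit vector on the sphere (x = cos φ cos λ, y = cos φ sin λ, z = sin φ).
The central angle between the endpoints is δ = arccos(p₁·p₂) ≈ 0.262 rad (15.0°).
Interpolate at f = 6/8 with slerp weights a = sin((1−f)δ)/sin δ ≈ 0.253, b = sin(fδ)/sin δ ≈ 0.754.
p = a·p₁ + b·p₂ ≈ (0.000, 0.556, -0.831); φ = arcsin(p_z) ≈ -56.25°, λ = atan2(p_y, p_x) ≈ 90.00°.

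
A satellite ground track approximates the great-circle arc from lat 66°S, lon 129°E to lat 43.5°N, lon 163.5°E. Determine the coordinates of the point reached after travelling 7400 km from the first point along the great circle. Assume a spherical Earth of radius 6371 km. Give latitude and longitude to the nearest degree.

Write both endpoints as unit vectors p₁, p₂ with components (cos φ cos λ, cos φ sin λ, sin φ).
The central angle between the endpoints is δ = arccos(p₁·p₂) ≈ 1.967 rad (112.7°). The total great-circle distance is δ·R ≈ 1.967 × 6371 ≈ 12530 km, so the target fraction is f = 7400/12530 ≈ 0.591.
Interpolate at f ≈ 0.591 with slerp weights a = sin((1−f)δ)/sin δ ≈ 0.781, b = sin(fδ)/sin δ ≈ 0.994.
p = a·p₁ + b·p₂ ≈ (-0.892, 0.452, -0.029); φ = arcsin(p_z) ≈ -1.69°, λ = atan2(p_y, p_x) ≈ 153.12°.

≈ lat 2°S, lon 153°E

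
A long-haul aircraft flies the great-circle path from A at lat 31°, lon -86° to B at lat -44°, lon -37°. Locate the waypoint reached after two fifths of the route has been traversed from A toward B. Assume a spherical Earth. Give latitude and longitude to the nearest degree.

≈ lat 1°, lon -68°

The haversine formula gives a central angle δ ≈ 1.524 rad (87.3°) between the endpoints.
Interpolate at f = 2/5 with slerp weights a = sin((1−f)δ)/sin δ ≈ 0.793, b = sin(fδ)/sin δ ≈ 0.573.
p = a·p₁ + b·p₂ ≈ (0.377, -0.926, 0.010); φ = arcsin(p_z) ≈ 0.59°, λ = atan2(p_y, p_x) ≈ -67.87°.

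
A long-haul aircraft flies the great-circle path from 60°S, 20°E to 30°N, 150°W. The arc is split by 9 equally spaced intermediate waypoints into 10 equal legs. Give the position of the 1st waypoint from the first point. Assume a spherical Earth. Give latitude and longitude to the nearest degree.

From cos δ = sin φ₁ sin φ₂ + cos φ₁ cos φ₂ cos Δλ, the central angle is δ ≈ 2.605 rad (149.3°).
Interpolate at f = 1/10 with slerp weights a = sin((1−f)δ)/sin δ ≈ 1.399, b = sin(fδ)/sin δ ≈ 0.504.
p = a·p₁ + b·p₂ ≈ (0.280, 0.021, -0.960); φ = arcsin(p_z) ≈ -73.72°, λ = atan2(p_y, p_x) ≈ 4.32°.

≈ 74°S, 4°E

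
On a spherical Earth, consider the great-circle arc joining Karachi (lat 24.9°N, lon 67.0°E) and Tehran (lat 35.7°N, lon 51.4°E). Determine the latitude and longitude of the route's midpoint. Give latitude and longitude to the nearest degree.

Convert each endpoint to a unit vector on the sphere (x = cos φ cos λ, y = cos φ sin λ, z = sin φ).
The central angle between the endpoints is δ = arccos(p₁·p₂) ≈ 0.301 rad (17.2°).
Interpolate at f = 1/2 with slerp weights a = sin((1−f)δ)/sin δ ≈ 0.506, b = sin(fδ)/sin δ ≈ 0.506.
p = a·p₁ + b·p₂ ≈ (0.435, 0.743, 0.508); φ = arcsin(p_z) ≈ 30.53°, λ = atan2(p_y, p_x) ≈ 59.63°.

≈ lat 31°N, lon 60°E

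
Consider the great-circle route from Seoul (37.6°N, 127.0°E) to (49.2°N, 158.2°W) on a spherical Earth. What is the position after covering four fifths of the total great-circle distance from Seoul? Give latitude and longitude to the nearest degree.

≈ (51°N, 175°W)

Convert each endpoint to a unit vector on the sphere (x = cos φ cos λ, y = cos φ sin λ, z = sin φ).
The central angle between the endpoints is δ = arccos(p₁·p₂) ≈ 0.930 rad (53.3°).
Interpolate at f = 4/5 with slerp weights a = sin((1−f)δ)/sin δ ≈ 0.231, b = sin(fδ)/sin δ ≈ 0.845.
p = a·p₁ + b·p₂ ≈ (-0.623, -0.059, 0.780); φ = arcsin(p_z) ≈ 51.29°, λ = atan2(p_y, p_x) ≈ -174.58°.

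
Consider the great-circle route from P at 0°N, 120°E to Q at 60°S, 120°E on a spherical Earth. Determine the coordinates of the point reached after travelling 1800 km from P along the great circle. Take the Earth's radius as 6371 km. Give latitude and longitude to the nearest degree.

≈ 16°S, 120°E

Convert each endpoint to a unit vector on the sphere (x = cos φ cos λ, y = cos φ sin λ, z = sin φ).
The central angle between the endpoints is δ = arccos(p₁·p₂) ≈ 1.047 rad (60.0°). The total great-circle distance is δ·R ≈ 1.047 × 6371 ≈ 6672 km, so the target fraction is f = 1800/6672 ≈ 0.270.
Interpolate at f ≈ 0.270 with slerp weights a = sin((1−f)δ)/sin δ ≈ 0.799, b = sin(fδ)/sin δ ≈ 0.322.
p = a·p₁ + b·p₂ ≈ (-0.480, 0.832, -0.279); φ = arcsin(p_z) ≈ -16.19°, λ = atan2(p_y, p_x) ≈ 120.00°.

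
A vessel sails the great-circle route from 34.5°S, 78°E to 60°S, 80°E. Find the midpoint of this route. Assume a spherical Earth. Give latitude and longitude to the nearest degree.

≈ 47°S, 79°E

Convert each endpoint to a unit vector on the sphere (x = cos φ cos λ, y = cos φ sin λ, z = sin φ).
The central angle between the endpoints is δ = arccos(p₁·p₂) ≈ 0.446 rad (25.5°).
Interpolate at f = 1/2 with slerp weights a = sin((1−f)δ)/sin δ ≈ 0.513, b = sin(fδ)/sin δ ≈ 0.513.
p = a·p₁ + b·p₂ ≈ (0.132, 0.666, -0.734); φ = arcsin(p_z) ≈ -47.25°, λ = atan2(p_y, p_x) ≈ 78.76°.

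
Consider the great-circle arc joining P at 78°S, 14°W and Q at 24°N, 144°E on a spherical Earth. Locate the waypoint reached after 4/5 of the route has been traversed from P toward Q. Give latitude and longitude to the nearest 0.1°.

Write both endpoints as unit vectors p₁, p₂ with components (cos φ cos λ, cos φ sin λ, sin φ).
The central angle between the endpoints is δ = arccos(p₁·p₂) ≈ 2.182 rad (125.0°).
Interpolate at f = 4/5 with slerp weights a = sin((1−f)δ)/sin δ ≈ 0.516, b = sin(fδ)/sin δ ≈ 1.203.
p = a·p₁ + b·p₂ ≈ (-0.785, 0.620, -0.016); φ = arcsin(p_z) ≈ -0.90°, λ = atan2(p_y, p_x) ≈ 141.70°.

≈ 0.9°S, 141.7°E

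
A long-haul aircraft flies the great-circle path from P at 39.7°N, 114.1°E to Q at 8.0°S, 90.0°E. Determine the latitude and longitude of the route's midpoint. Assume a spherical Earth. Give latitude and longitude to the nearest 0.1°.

≈ 16.2°N, 100.5°E

Write both endpoints as unit vectors p₁, p₂ with components (cos φ cos λ, cos φ sin λ, sin φ).
The central angle between the endpoints is δ = arccos(p₁·p₂) ≈ 0.919 rad (52.7°).
Interpolate at f = 1/2 with slerp weights a = sin((1−f)δ)/sin δ ≈ 0.558, b = sin(fδ)/sin δ ≈ 0.558.
p = a·p₁ + b·p₂ ≈ (-0.175, 0.944, 0.279); φ = arcsin(p_z) ≈ 16.18°, λ = atan2(p_y, p_x) ≈ 100.52°.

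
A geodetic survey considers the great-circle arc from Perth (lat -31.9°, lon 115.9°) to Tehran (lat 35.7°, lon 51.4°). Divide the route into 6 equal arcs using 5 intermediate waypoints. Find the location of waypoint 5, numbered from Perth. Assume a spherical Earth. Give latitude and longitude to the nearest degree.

≈ lat 25°, lon 64°

From cos δ = sin φ₁ sin φ₂ + cos φ₁ cos φ₂ cos Δλ, the central angle is δ ≈ 1.582 rad (90.7°).
Interpolate at f = 5/6 with slerp weights a = sin((1−f)δ)/sin δ ≈ 0.261, b = sin(fδ)/sin δ ≈ 0.968.
p = a·p₁ + b·p₂ ≈ (0.394, 0.814, 0.427); φ = arcsin(p_z) ≈ 25.30°, λ = atan2(p_y, p_x) ≈ 64.17°.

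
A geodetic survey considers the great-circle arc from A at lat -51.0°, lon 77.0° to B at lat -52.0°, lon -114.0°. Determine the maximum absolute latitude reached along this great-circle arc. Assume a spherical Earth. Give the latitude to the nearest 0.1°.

The great circle lies in the plane with unit normal n̂ = (p₁ × p₂)/|p₁ × p₂|.
Here n̂_z ≈ +0.076; the vertex latitude is φ_max = arccos|n̂_z| ≈ 85.6°.
Check via Clairaut: cos φ_max = |cos φ₁| · sin C = cos(51.0°)·sin(173.1°) ≈ 0.076, again giving ≈ 85.6°.

≈ -85.6°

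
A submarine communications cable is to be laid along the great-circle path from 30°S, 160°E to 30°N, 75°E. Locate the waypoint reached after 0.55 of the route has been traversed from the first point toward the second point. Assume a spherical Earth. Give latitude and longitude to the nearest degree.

Convert each endpoint to a unit vector on the sphere (x = cos φ cos λ, y = cos φ sin λ, z = sin φ).
The central angle between the endpoints is δ = arccos(p₁·p₂) ≈ 1.756 rad (100.6°).
Interpolate at f = 0.55 with slerp weights a = sin((1−f)δ)/sin δ ≈ 0.723, b = sin(fδ)/sin δ ≈ 0.837.
p = a·p₁ + b·p₂ ≈ (-0.401, 0.914, 0.057); φ = arcsin(p_z) ≈ 3.27°, λ = atan2(p_y, p_x) ≈ 113.67°.

≈ 3°N, 114°E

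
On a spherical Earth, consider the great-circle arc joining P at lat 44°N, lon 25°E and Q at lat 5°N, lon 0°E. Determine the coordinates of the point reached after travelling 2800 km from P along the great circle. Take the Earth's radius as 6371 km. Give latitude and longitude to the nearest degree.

Write both endpoints as unit vectors p₁, p₂ with components (cos φ cos λ, cos φ sin λ, sin φ).
The central angle between the endpoints is δ = arccos(p₁·p₂) ≈ 0.781 rad (44.8°). The total great-circle distance is δ·R ≈ 0.781 × 6371 ≈ 4978 km, so the target fraction is f = 2800/4978 ≈ 0.563.
Interpolate at f ≈ 0.563 with slerp weights a = sin((1−f)δ)/sin δ ≈ 0.476, b = sin(fδ)/sin δ ≈ 0.604.
p = a·p₁ + b·p₂ ≈ (0.912, 0.145, 0.383); φ = arcsin(p_z) ≈ 22.54°, λ = atan2(p_y, p_x) ≈ 9.01°.

≈ lat 23°N, lon 9°E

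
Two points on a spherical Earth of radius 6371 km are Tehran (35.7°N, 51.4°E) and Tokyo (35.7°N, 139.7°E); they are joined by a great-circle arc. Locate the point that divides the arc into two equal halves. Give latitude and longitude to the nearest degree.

Write both endpoints as unit vectors p₁, p₂ with components (cos φ cos λ, cos φ sin λ, sin φ).
The central angle between the endpoints is δ = arccos(p₁·p₂) ≈ 1.202 rad (68.9°).
Interpolate at f = 1/2 with slerp weights a = sin((1−f)δ)/sin δ ≈ 0.606, b = sin(fδ)/sin δ ≈ 0.606.
p = a·p₁ + b·p₂ ≈ (-0.068, 0.703, 0.708); φ = arcsin(p_z) ≈ 45.04°, λ = atan2(p_y, p_x) ≈ 95.55°.

≈ 45°N, 96°E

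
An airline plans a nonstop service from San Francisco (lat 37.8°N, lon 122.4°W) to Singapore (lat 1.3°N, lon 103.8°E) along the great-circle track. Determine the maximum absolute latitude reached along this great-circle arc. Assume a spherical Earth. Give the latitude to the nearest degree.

≈ 48°N

The great circle lies in the plane with unit normal n̂ = (p₁ × p₂)/|p₁ × p₂|.
Here n̂_z ≈ -0.674; the vertex latitude is φ_max = arccos|n̂_z| ≈ 47.6°.
Check via Clairaut: cos φ_max = |cos φ₁| · sin C = cos(37.8°)·sin(58.5°) ≈ 0.674, again giving ≈ 47.6°.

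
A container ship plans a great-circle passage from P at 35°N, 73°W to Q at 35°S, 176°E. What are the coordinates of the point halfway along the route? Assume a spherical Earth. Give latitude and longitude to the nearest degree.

From cos δ = sin φ₁ sin φ₂ + cos φ₁ cos φ₂ cos Δλ, the central angle is δ ≈ 2.177 rad (124.7°).
Interpolate at f = 1/2 with slerp weights a = sin((1−f)δ)/sin δ ≈ 1.078, b = sin(fδ)/sin δ ≈ 1.078.
p = a·p₁ + b·p₂ ≈ (-0.623, -0.783, 0.000); φ = arcsin(p_z) ≈ 0.00°, λ = atan2(p_y, p_x) ≈ -128.50°.

≈ 0°N, 128°W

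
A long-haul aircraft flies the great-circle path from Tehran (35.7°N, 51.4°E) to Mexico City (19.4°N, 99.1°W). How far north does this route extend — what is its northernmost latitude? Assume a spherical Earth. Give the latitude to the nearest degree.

The great circle lies in the plane with unit normal n̂ = (p₁ × p₂)/|p₁ × p₂|.
Here n̂_z ≈ -0.428; the vertex latitude is φ_max = arccos|n̂_z| ≈ 64.7°.

≈ 65°N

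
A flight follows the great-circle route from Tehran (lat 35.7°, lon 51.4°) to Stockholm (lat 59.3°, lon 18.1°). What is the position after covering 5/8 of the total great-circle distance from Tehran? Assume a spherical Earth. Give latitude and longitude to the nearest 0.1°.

≈ lat 51.6°, lon 34.5°

Convert each endpoint to a unit vector on the sphere (x = cos φ cos λ, y = cos φ sin λ, z = sin φ).
The central angle between the endpoints is δ = arccos(p₁·p₂) ≈ 0.558 rad (32.0°).
Interpolate at f = 5/8 with slerp weights a = sin((1−f)δ)/sin δ ≈ 0.392, b = sin(fδ)/sin δ ≈ 0.645.
p = a·p₁ + b·p₂ ≈ (0.512, 0.351, 0.784); φ = arcsin(p_z) ≈ 51.62°, λ = atan2(p_y, p_x) ≈ 34.46°.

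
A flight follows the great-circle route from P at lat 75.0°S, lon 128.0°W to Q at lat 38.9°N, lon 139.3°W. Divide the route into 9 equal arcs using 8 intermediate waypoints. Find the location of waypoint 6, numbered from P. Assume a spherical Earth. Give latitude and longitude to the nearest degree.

≈ lat 1°N, lon 137°W

Convert each endpoint to a unit vector on the sphere (x = cos φ cos λ, y = cos φ sin λ, z = sin φ).
The central angle between the endpoints is δ = arccos(p₁·p₂) ≈ 1.992 rad (114.1°).
Interpolate at f = 6/9 with slerp weights a = sin((1−f)δ)/sin δ ≈ 0.675, b = sin(fδ)/sin δ ≈ 1.064.
p = a·p₁ + b·p₂ ≈ (-0.735, -0.678, 0.016); φ = arcsin(p_z) ≈ 0.89°, λ = atan2(p_y, p_x) ≈ -137.34°.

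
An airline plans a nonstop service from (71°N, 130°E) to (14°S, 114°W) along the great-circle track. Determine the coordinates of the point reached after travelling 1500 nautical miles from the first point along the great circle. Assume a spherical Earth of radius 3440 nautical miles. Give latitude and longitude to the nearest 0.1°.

≈ (64.8°N, 161.5°W)

The haversine formula gives a central angle δ ≈ 1.947 rad (111.5°) between the endpoints. The total great-circle distance is δ·R ≈ 1.947 × 3440 ≈ 6697 nmi, so the target fraction is f = 1500/6697 ≈ 0.224.
Interpolate at f ≈ 0.224 with slerp weights a = sin((1−f)δ)/sin δ ≈ 1.073, b = sin(fδ)/sin δ ≈ 0.454.
p = a·p₁ + b·p₂ ≈ (-0.404, -0.135, 0.905); φ = arcsin(p_z) ≈ 64.80°, λ = atan2(p_y, p_x) ≈ -161.53°.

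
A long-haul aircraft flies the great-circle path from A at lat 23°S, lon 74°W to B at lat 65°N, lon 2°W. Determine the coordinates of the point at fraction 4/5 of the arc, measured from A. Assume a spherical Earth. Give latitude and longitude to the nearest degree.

≈ lat 52°N, lon 33°W

Convert each endpoint to a unit vector on the sphere (x = cos φ cos λ, y = cos φ sin λ, z = sin φ).
The central angle between the endpoints is δ = arccos(p₁·p₂) ≈ 1.807 rad (103.5°).
Interpolate at f = 4/5 with slerp weights a = sin((1−f)δ)/sin δ ≈ 0.364, b = sin(fδ)/sin δ ≈ 1.020.
p = a·p₁ + b·p₂ ≈ (0.523, -0.337, 0.783); φ = arcsin(p_z) ≈ 51.52°, λ = atan2(p_y, p_x) ≈ -32.77°.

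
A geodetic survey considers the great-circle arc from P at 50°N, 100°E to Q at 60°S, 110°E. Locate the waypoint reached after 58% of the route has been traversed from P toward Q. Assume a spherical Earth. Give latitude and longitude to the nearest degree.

≈ 14°S, 105°E

Convert each endpoint to a unit vector on the sphere (x = cos φ cos λ, y = cos φ sin λ, z = sin φ).
The central angle between the endpoints is δ = arccos(p₁·p₂) ≈ 1.925 rad (110.3°).
Interpolate at f = 0.58 with slerp weights a = sin((1−f)δ)/sin δ ≈ 0.771, b = sin(fδ)/sin δ ≈ 0.958.
p = a·p₁ + b·p₂ ≈ (-0.250, 0.938, -0.239); φ = arcsin(p_z) ≈ -13.83°, λ = atan2(p_y, p_x) ≈ 104.91°.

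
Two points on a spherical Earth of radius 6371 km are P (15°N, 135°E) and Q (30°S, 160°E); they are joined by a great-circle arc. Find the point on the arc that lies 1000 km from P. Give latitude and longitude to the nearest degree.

Write both endpoints as unit vectors p₁, p₂ with components (cos φ cos λ, cos φ sin λ, sin φ).
The central angle between the endpoints is δ = arccos(p₁·p₂) ≈ 0.891 rad (51.0°). The total great-circle distance is δ·R ≈ 0.891 × 6371 ≈ 5676 km, so the target fraction is f = 1000/5676 ≈ 0.176.
Interpolate at f ≈ 0.176 with slerp weights a = sin((1−f)δ)/sin δ ≈ 0.861, b = sin(fδ)/sin δ ≈ 0.201.
p = a·p₁ + b·p₂ ≈ (-0.752, 0.648, 0.122); φ = arcsin(p_z) ≈ 7.03°, λ = atan2(p_y, p_x) ≈ 139.25°.

≈ (7°N, 139°E)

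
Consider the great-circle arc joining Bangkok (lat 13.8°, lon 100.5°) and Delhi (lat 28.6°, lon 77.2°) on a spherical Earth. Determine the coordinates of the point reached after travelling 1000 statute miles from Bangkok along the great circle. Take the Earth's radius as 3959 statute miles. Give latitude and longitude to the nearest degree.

From cos δ = sin φ₁ sin φ₂ + cos φ₁ cos φ₂ cos Δλ, the central angle is δ ≈ 0.457 rad (26.2°). The total great-circle distance is δ·R ≈ 0.457 × 3959 ≈ 1810 mi, so the target fraction is f = 1000/1810 ≈ 0.552.
Interpolate at f ≈ 0.552 with slerp weights a = sin((1−f)δ)/sin δ ≈ 0.460, b = sin(fδ)/sin δ ≈ 0.566.
p = a·p₁ + b·p₂ ≈ (0.029, 0.924, 0.381); φ = arcsin(p_z) ≈ 22.38°, λ = atan2(p_y, p_x) ≈ 88.22°.

≈ lat 22°, lon 88°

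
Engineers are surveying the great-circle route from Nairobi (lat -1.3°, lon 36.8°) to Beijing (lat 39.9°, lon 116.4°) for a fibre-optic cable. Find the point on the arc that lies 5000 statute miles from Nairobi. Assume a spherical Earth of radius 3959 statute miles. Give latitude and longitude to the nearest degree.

Convert each endpoint to a unit vector on the sphere (x = cos φ cos λ, y = cos φ sin λ, z = sin φ).
The central angle between the endpoints is δ = arccos(p₁·p₂) ≈ 1.447 rad (82.9°). The total great-circle distance is δ·R ≈ 1.447 × 3959 ≈ 5727 mi, so the target fraction is f = 5000/5727 ≈ 0.873.
Interpolate at f ≈ 0.873 with slerp weights a = sin((1−f)δ)/sin δ ≈ 0.184, b = sin(fδ)/sin δ ≈ 0.960.
p = a·p₁ + b·p₂ ≈ (-0.180, 0.770, 0.612); φ = arcsin(p_z) ≈ 37.72°, λ = atan2(p_y, p_x) ≈ 103.18°.

≈ lat 38°, lon 103°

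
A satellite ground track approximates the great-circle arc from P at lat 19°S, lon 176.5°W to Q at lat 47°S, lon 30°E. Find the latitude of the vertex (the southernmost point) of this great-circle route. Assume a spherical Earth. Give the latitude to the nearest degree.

≈ 72°S

The great circle lies in the plane with unit normal n̂ = (p₁ × p₂)/|p₁ × p₂|.
Here n̂_z ≈ -0.306; the vertex latitude is φ_max = arccos|n̂_z| ≈ 72.2°.
Check via Clairaut: cos φ_max = |cos φ₁| · sin C = cos(19.0°)·sin(161.1°) ≈ 0.306, again giving ≈ 72.2°.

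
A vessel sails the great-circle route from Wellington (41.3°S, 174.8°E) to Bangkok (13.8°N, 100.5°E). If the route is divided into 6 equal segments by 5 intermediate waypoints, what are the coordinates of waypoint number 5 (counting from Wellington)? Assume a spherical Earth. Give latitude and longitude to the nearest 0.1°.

Write both endpoints as unit vectors p₁, p₂ with components (cos φ cos λ, cos φ sin λ, sin φ).
The central angle between the endpoints is δ = arccos(p₁·p₂) ≈ 1.531 rad (87.7°).
Interpolate at f = 5/6 with slerp weights a = sin((1−f)δ)/sin δ ≈ 0.253, b = sin(fδ)/sin δ ≈ 0.958.
p = a·p₁ + b·p₂ ≈ (-0.358, 0.932, 0.062); φ = arcsin(p_z) ≈ 3.54°, λ = atan2(p_y, p_x) ≈ 111.05°.

≈ 3.5°N, 111.0°E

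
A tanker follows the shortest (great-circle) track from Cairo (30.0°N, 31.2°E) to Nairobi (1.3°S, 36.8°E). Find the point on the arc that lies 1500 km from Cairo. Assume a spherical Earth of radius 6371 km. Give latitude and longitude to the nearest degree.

≈ (17°N, 34°E)

Convert each endpoint to a unit vector on the sphere (x = cos φ cos λ, y = cos φ sin λ, z = sin φ).
The central angle between the endpoints is δ = arccos(p₁·p₂) ≈ 0.554 rad (31.8°). The total great-circle distance is δ·R ≈ 0.554 × 6371 ≈ 3531 km, so the target fraction is f = 1500/3531 ≈ 0.425.
Interpolate at f ≈ 0.425 with slerp weights a = sin((1−f)δ)/sin δ ≈ 0.595, b = sin(fδ)/sin δ ≈ 0.443.
p = a·p₁ + b·p₂ ≈ (0.796, 0.533, 0.288); φ = arcsin(p_z) ≈ 16.72°, λ = atan2(p_y, p_x) ≈ 33.79°.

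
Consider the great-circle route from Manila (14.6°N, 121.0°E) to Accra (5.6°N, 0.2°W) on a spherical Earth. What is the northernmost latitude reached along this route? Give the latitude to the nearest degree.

≈ 21°N

The great circle lies in the plane with unit normal n̂ = (p₁ × p₂)/|p₁ × p₂|.
Here n̂_z ≈ -0.936; the vertex latitude is φ_max = arccos|n̂_z| ≈ 20.7°.
Check via Clairaut: cos φ_max = |cos φ₁| · sin C = cos(14.6°)·sin(75.2°) ≈ 0.936, again giving ≈ 20.7°.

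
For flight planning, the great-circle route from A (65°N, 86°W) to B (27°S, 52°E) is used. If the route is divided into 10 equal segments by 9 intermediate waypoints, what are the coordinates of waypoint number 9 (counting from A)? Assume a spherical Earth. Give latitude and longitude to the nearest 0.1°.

≈ (14.6°S, 46.6°E)

Convert each endpoint to a unit vector on the sphere (x = cos φ cos λ, y = cos φ sin λ, z = sin φ).
The central angle between the endpoints is δ = arccos(p₁·p₂) ≈ 2.334 rad (133.7°).
Interpolate at f = 9/10 with slerp weights a = sin((1−f)δ)/sin δ ≈ 0.320, b = sin(fδ)/sin δ ≈ 1.194.
p = a·p₁ + b·p₂ ≈ (0.665, 0.704, -0.252); φ = arcsin(p_z) ≈ -14.60°, λ = atan2(p_y, p_x) ≈ 46.63°.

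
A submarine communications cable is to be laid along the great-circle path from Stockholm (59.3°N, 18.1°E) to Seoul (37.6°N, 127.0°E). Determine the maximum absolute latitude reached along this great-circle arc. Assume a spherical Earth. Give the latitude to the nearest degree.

The great circle lies in the plane with unit normal n̂ = (p₁ × p₂)/|p₁ × p₂|.
Here n̂_z ≈ +0.416; the vertex latitude is φ_max = arccos|n̂_z| ≈ 65.4°.
Check via Clairaut: cos φ_max = |cos φ₁| · sin C = cos(59.3°)·sin(54.6°) ≈ 0.416, again giving ≈ 65.4°.

≈ 65°N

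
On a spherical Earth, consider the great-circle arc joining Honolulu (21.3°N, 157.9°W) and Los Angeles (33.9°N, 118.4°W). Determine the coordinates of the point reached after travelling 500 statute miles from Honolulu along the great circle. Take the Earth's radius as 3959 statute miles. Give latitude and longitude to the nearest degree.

≈ 25°N, 151°W

Convert each endpoint to a unit vector on the sphere (x = cos φ cos λ, y = cos φ sin λ, z = sin φ).
The central angle between the endpoints is δ = arccos(p₁·p₂) ≈ 0.645 rad (36.9°). The total great-circle distance is δ·R ≈ 0.645 × 3959 ≈ 2552 mi, so the target fraction is f = 500/2552 ≈ 0.196.
Interpolate at f ≈ 0.196 with slerp weights a = sin((1−f)δ)/sin δ ≈ 0.824, b = sin(fδ)/sin δ ≈ 0.210.
p = a·p₁ + b·p₂ ≈ (-0.794, -0.442, 0.416); φ = arcsin(p_z) ≈ 24.61°, λ = atan2(p_y, p_x) ≈ -150.91°.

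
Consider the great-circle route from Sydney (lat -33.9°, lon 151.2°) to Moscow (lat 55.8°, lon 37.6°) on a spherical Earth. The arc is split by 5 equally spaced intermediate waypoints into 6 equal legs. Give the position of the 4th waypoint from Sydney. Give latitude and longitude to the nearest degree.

≈ lat 35°, lon 95°

Convert each endpoint to a unit vector on the sphere (x = cos φ cos λ, y = cos φ sin λ, z = sin φ).
The central angle between the endpoints is δ = arccos(p₁·p₂) ≈ 2.276 rad (130.4°).
Interpolate at f = 4/6 with slerp weights a = sin((1−f)δ)/sin δ ≈ 0.903, b = sin(fδ)/sin δ ≈ 1.311.
p = a·p₁ + b·p₂ ≈ (-0.073, 0.811, 0.581); φ = arcsin(p_z) ≈ 35.50°, λ = atan2(p_y, p_x) ≈ 95.15°.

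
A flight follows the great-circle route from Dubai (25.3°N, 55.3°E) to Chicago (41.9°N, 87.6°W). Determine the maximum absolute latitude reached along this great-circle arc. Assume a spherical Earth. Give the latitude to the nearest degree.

≈ 65°N

The great circle lies in the plane with unit normal n̂ = (p₁ × p₂)/|p₁ × p₂|.
Here n̂_z ≈ -0.419; the vertex latitude is φ_max = arccos|n̂_z| ≈ 65.2°.
Check via Clairaut: cos φ_max = |cos φ₁| · sin C = cos(25.3°)·sin(27.6°) ≈ 0.419, again giving ≈ 65.2°.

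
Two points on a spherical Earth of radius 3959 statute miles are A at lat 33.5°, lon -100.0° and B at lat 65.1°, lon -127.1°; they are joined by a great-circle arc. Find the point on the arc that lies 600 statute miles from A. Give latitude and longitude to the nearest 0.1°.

≈ lat 41.6°, lon -103.8°

From cos δ = sin φ₁ sin φ₂ + cos φ₁ cos φ₂ cos Δλ, the central angle is δ ≈ 0.621 rad (35.6°). The total great-circle distance is δ·R ≈ 0.621 × 3959 ≈ 2459 mi, so the target fraction is f = 600/2459 ≈ 0.244.
Interpolate at f ≈ 0.244 with slerp weights a = sin((1−f)δ)/sin δ ≈ 0.778, b = sin(fδ)/sin δ ≈ 0.259.
p = a·p₁ + b·p₂ ≈ (-0.178, -0.726, 0.664); φ = arcsin(p_z) ≈ 41.64°, λ = atan2(p_y, p_x) ≈ -103.82°.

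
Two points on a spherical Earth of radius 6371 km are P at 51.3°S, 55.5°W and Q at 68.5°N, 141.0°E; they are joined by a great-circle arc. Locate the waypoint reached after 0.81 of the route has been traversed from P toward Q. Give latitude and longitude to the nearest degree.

≈ 73°N, 113°W

The haversine formula gives a central angle δ ≈ 2.811 rad (161.1°) between the endpoints.
Interpolate at f = 0.81 with slerp weights a = sin((1−f)δ)/sin δ ≈ 1.568, b = sin(fδ)/sin δ ≈ 2.344.
p = a·p₁ + b·p₂ ≈ (-0.112, -0.267, 0.957); φ = arcsin(p_z) ≈ 73.14°, λ = atan2(p_y, p_x) ≈ -112.78°.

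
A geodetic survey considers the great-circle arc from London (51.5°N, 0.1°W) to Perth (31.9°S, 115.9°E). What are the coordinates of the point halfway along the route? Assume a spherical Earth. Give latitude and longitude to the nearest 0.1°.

Write both endpoints as unit vectors p₁, p₂ with components (cos φ cos λ, cos φ sin λ, sin φ).
The central angle between the endpoints is δ = arccos(p₁·p₂) ≈ 2.272 rad (130.2°).
Interpolate at f = 1/2 with slerp weights a = sin((1−f)δ)/sin δ ≈ 1.187, b = sin(fδ)/sin δ ≈ 1.187.
p = a·p₁ + b·p₂ ≈ (0.299, 0.905, 0.302); φ = arcsin(p_z) ≈ 17.56°, λ = atan2(p_y, p_x) ≈ 71.74°.

≈ 17.6°N, 71.7°E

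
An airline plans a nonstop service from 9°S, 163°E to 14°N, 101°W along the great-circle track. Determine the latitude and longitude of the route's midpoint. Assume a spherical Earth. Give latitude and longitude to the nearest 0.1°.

≈ 3.7°N, 149.6°W

Write both endpoints as unit vectors p₁, p₂ with components (cos φ cos λ, cos φ sin λ, sin φ).
The central angle between the endpoints is δ = arccos(p₁·p₂) ≈ 1.709 rad (97.9°).
Interpolate at f = 1/2 with slerp weights a = sin((1−f)δ)/sin δ ≈ 0.762, b = sin(fδ)/sin δ ≈ 0.762.
p = a·p₁ + b·p₂ ≈ (-0.860, -0.505, 0.065); φ = arcsin(p_z) ≈ 3.73°, λ = atan2(p_y, p_x) ≈ -149.57°.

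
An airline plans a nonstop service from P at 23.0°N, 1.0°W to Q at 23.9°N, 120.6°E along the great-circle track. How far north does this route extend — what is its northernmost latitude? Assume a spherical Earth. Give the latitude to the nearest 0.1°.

The great circle lies in the plane with unit normal n̂ = (p₁ × p₂)/|p₁ × p₂|.
Here n̂_z ≈ +0.747; the vertex latitude is φ_max = arccos|n̂_z| ≈ 41.6°.
Check via Clairaut: cos φ_max = |cos φ₁| · sin C = cos(23.0°)·sin(54.3°) ≈ 0.747, again giving ≈ 41.6°.

≈ 41.6°N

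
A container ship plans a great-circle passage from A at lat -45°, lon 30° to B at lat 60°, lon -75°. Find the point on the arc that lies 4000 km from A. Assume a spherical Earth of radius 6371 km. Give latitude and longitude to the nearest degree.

The haversine formula gives a central angle δ ≈ 2.352 rad (134.7°) between the endpoints. The total great-circle distance is δ·R ≈ 2.352 × 6371 ≈ 14982 km, so the target fraction is f = 4000/14982 ≈ 0.267.
Interpolate at f ≈ 0.267 with slerp weights a = sin((1−f)δ)/sin δ ≈ 1.391, b = sin(fδ)/sin δ ≈ 0.827.
p = a·p₁ + b·p₂ ≈ (0.959, 0.093, -0.268); φ = arcsin(p_z) ≈ -15.53°, λ = atan2(p_y, p_x) ≈ 5.51°.

≈ lat -16°, lon 6°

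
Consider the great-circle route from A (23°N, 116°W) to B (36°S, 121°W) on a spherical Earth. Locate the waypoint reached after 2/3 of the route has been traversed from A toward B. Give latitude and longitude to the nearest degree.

Write both endpoints as unit vectors p₁, p₂ with components (cos φ cos λ, cos φ sin λ, sin φ).
The central angle between the endpoints is δ = arccos(p₁·p₂) ≈ 1.033 rad (59.2°).
Interpolate at f = 2/3 with slerp weights a = sin((1−f)δ)/sin δ ≈ 0.393, b = sin(fδ)/sin δ ≈ 0.740.
p = a·p₁ + b·p₂ ≈ (-0.467, -0.838, -0.281); φ = arcsin(p_z) ≈ -16.34°, λ = atan2(p_y, p_x) ≈ -119.12°.

≈ (16°S, 119°W)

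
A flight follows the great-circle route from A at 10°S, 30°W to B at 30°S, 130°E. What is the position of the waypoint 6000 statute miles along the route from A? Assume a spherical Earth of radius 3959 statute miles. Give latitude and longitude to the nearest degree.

Write both endpoints as unit vectors p₁, p₂ with components (cos φ cos λ, cos φ sin λ, sin φ).
The central angle between the endpoints is δ = arccos(p₁·p₂) ≈ 2.367 rad (135.6°). The total great-circle distance is δ·R ≈ 2.367 × 3959 ≈ 9370 mi, so the target fraction is f = 6000/9370 ≈ 0.640.
Interpolate at f ≈ 0.640 with slerp weights a = sin((1−f)δ)/sin δ ≈ 1.075, b = sin(fδ)/sin δ ≈ 1.427.
p = a·p₁ + b·p₂ ≈ (0.122, 0.417, -0.900); φ = arcsin(p_z) ≈ -64.21°, λ = atan2(p_y, p_x) ≈ 73.65°.

≈ 64°S, 74°E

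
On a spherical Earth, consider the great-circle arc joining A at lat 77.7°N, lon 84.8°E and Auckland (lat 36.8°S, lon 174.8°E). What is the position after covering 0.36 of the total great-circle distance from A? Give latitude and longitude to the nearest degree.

≈ lat 42°N, lon 155°E

Write both endpoints as unit vectors p₁, p₂ with components (cos φ cos λ, cos φ sin λ, sin φ).
The central angle between the endpoints is δ = arccos(p₁·p₂) ≈ 2.196 rad (125.8°).
Interpolate at f = 0.36 with slerp weights a = sin((1−f)δ)/sin δ ≈ 1.216, b = sin(fδ)/sin δ ≈ 0.877.
p = a·p₁ + b·p₂ ≈ (-0.676, 0.322, 0.663); φ = arcsin(p_z) ≈ 41.56°, λ = atan2(p_y, p_x) ≈ 154.54°.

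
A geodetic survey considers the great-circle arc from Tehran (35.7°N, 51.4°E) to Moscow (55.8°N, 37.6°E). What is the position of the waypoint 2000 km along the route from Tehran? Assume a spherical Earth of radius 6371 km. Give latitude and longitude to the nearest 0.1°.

≈ (52.1°N, 41.1°E)

From cos δ = sin φ₁ sin φ₂ + cos φ₁ cos φ₂ cos Δλ, the central angle is δ ≈ 0.387 rad (22.2°). The total great-circle distance is δ·R ≈ 0.387 × 6371 ≈ 2468 km, so the target fraction is f = 2000/2468 ≈ 0.810.
Interpolate at f ≈ 0.810 with slerp weights a = sin((1−f)δ)/sin δ ≈ 0.194, b = sin(fδ)/sin δ ≈ 0.818.
p = a·p₁ + b·p₂ ≈ (0.462, 0.404, 0.789); φ = arcsin(p_z) ≈ 52.13°, λ = atan2(p_y, p_x) ≈ 41.11°.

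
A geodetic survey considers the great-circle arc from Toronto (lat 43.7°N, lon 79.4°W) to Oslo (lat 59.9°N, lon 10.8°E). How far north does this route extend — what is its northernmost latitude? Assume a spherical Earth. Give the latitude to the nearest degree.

≈ 63°N

The great circle lies in the plane with unit normal n̂ = (p₁ × p₂)/|p₁ × p₂|.
Here n̂_z ≈ +0.452; the vertex latitude is φ_max = arccos|n̂_z| ≈ 63.1°.
Check via Clairaut: cos φ_max = |cos φ₁| · sin C = cos(43.7°)·sin(38.7°) ≈ 0.452, again giving ≈ 63.1°.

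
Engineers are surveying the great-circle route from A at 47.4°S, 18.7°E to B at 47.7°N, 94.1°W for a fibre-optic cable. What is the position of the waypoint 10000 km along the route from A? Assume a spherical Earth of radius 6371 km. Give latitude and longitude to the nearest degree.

Write both endpoints as unit vectors p₁, p₂ with components (cos φ cos λ, cos φ sin λ, sin φ).
The central angle between the endpoints is δ = arccos(p₁·p₂) ≈ 2.376 rad (136.1°). The total great-circle distance is δ·R ≈ 2.376 × 6371 ≈ 15137 km, so the target fraction is f = 10000/15137 ≈ 0.661.
Interpolate at f ≈ 0.661 with slerp weights a = sin((1−f)δ)/sin δ ≈ 1.042, b = sin(fδ)/sin δ ≈ 1.443.
p = a·p₁ + b·p₂ ≈ (0.598, -0.743, 0.301); φ = arcsin(p_z) ≈ 17.50°, λ = atan2(p_y, p_x) ≈ -51.14°.

≈ 17°N, 51°W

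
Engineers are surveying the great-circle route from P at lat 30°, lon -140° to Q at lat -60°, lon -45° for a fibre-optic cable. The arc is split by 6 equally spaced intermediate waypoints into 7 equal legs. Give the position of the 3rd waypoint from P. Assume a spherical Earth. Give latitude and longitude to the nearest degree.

Write both endpoints as unit vectors p₁, p₂ with components (cos φ cos λ, cos φ sin λ, sin φ).
The central angle between the endpoints is δ = arccos(p₁·p₂) ≈ 2.061 rad (118.1°).
Interpolate at f = 3/7 with slerp weights a = sin((1−f)δ)/sin δ ≈ 1.047, b = sin(fδ)/sin δ ≈ 0.876.
p = a·p₁ + b·p₂ ≈ (-0.385, -0.893, -0.235); φ = arcsin(p_z) ≈ -13.60°, λ = atan2(p_y, p_x) ≈ -113.33°.

≈ lat -14°, lon -113°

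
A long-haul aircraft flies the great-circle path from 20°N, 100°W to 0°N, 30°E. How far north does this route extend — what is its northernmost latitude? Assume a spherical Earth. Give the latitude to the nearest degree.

The great circle lies in the plane with unit normal n̂ = (p₁ × p₂)/|p₁ × p₂|.
Here n̂_z ≈ +0.903; the vertex latitude is φ_max = arccos|n̂_z| ≈ 25.4°.

≈ 25°N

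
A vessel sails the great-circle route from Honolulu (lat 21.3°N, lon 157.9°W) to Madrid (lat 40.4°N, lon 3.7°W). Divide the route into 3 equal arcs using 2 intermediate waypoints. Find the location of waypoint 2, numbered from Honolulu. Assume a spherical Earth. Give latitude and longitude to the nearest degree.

Convert each endpoint to a unit vector on the sphere (x = cos φ cos λ, y = cos φ sin λ, z = sin φ).
The central angle between the endpoints is δ = arccos(p₁·p₂) ≈ 1.986 rad (113.8°).
Interpolate at f = 2/3 with slerp weights a = sin((1−f)δ)/sin δ ≈ 0.672, b = sin(fδ)/sin δ ≈ 1.060.
p = a·p₁ + b·p₂ ≈ (0.225, -0.288, 0.931); φ = arcsin(p_z) ≈ 68.57°, λ = atan2(p_y, p_x) ≈ -51.90°.

≈ lat 69°N, lon 52°W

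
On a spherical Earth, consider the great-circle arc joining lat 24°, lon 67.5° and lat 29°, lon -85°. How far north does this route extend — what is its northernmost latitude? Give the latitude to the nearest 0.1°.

≈ 64.6°

The great circle lies in the plane with unit normal n̂ = (p₁ × p₂)/|p₁ × p₂|.
Here n̂_z ≈ -0.429; the vertex latitude is φ_max = arccos|n̂_z| ≈ 64.6°.
Check via Clairaut: cos φ_max = |cos φ₁| · sin C = cos(24.0°)·sin(28.0°) ≈ 0.429, again giving ≈ 64.6°.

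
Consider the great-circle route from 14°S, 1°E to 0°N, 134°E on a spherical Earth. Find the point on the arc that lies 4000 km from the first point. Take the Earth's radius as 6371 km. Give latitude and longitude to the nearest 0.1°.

Convert each endpoint to a unit vector on the sphere (x = cos φ cos λ, y = cos φ sin λ, z = sin φ).
The central angle between the endpoints is δ = arccos(p₁·p₂) ≈ 2.294 rad (131.4°). The total great-circle distance is δ·R ≈ 2.294 × 6371 ≈ 14615 km, so the target fraction is f = 4000/14615 ≈ 0.274.
Interpolate at f ≈ 0.274 with slerp weights a = sin((1−f)δ)/sin δ ≈ 1.328, b = sin(fδ)/sin δ ≈ 0.783.
p = a·p₁ + b·p₂ ≈ (0.744, 0.586, -0.321); φ = arcsin(p_z) ≈ -18.74°, λ = atan2(p_y, p_x) ≈ 38.23°.

≈ 18.7°S, 38.2°E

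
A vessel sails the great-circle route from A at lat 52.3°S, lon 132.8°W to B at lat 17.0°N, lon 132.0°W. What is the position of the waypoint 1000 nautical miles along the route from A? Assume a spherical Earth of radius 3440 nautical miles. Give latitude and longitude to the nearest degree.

From cos δ = sin φ₁ sin φ₂ + cos φ₁ cos φ₂ cos Δλ, the central angle is δ ≈ 1.210 rad (69.3°). The total great-circle distance is δ·R ≈ 1.210 × 3440 ≈ 4161 nmi, so the target fraction is f = 1000/4161 ≈ 0.240.
Interpolate at f ≈ 0.240 with slerp weights a = sin((1−f)δ)/sin δ ≈ 0.850, b = sin(fδ)/sin δ ≈ 0.306.
p = a·p₁ + b·p₂ ≈ (-0.549, -0.599, -0.583); φ = arcsin(p_z) ≈ -35.65°, λ = atan2(p_y, p_x) ≈ -132.51°.

≈ lat 36°S, lon 133°W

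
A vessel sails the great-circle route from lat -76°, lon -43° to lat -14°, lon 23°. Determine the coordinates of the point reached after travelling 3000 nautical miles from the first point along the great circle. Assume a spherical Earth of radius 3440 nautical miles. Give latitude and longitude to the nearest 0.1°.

Convert each endpoint to a unit vector on the sphere (x = cos φ cos λ, y = cos φ sin λ, z = sin φ).
The central angle between the endpoints is δ = arccos(p₁·p₂) ≈ 1.234 rad (70.7°). The total great-circle distance is δ·R ≈ 1.234 × 3440 ≈ 4246 nmi, so the target fraction is f = 3000/4246 ≈ 0.707.
Interpolate at f ≈ 0.707 with slerp weights a = sin((1−f)δ)/sin δ ≈ 0.375, b = sin(fδ)/sin δ ≈ 0.811.
p = a·p₁ + b·p₂ ≈ (0.791, 0.246, -0.560); φ = arcsin(p_z) ≈ -34.09°, λ = atan2(p_y, p_x) ≈ 17.25°.

≈ lat -34.1°, lon 17.3°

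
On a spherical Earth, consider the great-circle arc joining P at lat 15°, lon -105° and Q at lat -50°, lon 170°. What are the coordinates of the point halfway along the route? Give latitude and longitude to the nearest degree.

Write both endpoints as unit vectors p₁, p₂ with components (cos φ cos λ, cos φ sin λ, sin φ).
The central angle between the endpoints is δ = arccos(p₁·p₂) ≈ 1.715 rad (98.3°).
Interpolate at f = 1/2 with slerp weights a = sin((1−f)δ)/sin δ ≈ 0.764, b = sin(fδ)/sin δ ≈ 0.764.
p = a·p₁ + b·p₂ ≈ (-0.675, -0.628, -0.388); φ = arcsin(p_z) ≈ -22.81°, λ = atan2(p_y, p_x) ≈ -137.07°.

≈ lat -23°, lon -137°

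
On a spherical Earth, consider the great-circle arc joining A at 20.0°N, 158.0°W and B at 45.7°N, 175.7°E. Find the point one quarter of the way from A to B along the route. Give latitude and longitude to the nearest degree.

≈ 27°N, 163°W

Convert each endpoint to a unit vector on the sphere (x = cos φ cos λ, y = cos φ sin λ, z = sin φ).
The central angle between the endpoints is δ = arccos(p₁·p₂) ≈ 0.586 rad (33.6°).
Interpolate at f = 1/4 with slerp weights a = sin((1−f)δ)/sin δ ≈ 0.769, b = sin(fδ)/sin δ ≈ 0.264.
p = a·p₁ + b·p₂ ≈ (-0.854, -0.257, 0.452); φ = arcsin(p_z) ≈ 26.88°, λ = atan2(p_y, p_x) ≈ -163.25°.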